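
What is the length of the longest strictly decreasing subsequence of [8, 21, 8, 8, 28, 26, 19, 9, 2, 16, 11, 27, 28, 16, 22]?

One longest decreasing subsequence is 28, 26, 19, 9, 2 (positions 5,6,7,8,9), of length 5; no longer one exists.

5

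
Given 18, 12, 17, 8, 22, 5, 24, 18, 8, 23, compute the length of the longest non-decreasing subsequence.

4

One longest non-decreasing subsequence is 12, 17, 22, 24 (positions 2,3,5,7), of length 4; no longer one exists.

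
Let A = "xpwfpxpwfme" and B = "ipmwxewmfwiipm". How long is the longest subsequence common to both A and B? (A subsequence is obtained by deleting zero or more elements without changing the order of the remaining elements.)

6

Backtracking the LCS table gives one alignment: p (A2,B2) → w (A3,B4) → x (A6,B5) → w (A8,B7) → f (A9,B9) → m (A10,B14).
So the longest common subsequence has length 6.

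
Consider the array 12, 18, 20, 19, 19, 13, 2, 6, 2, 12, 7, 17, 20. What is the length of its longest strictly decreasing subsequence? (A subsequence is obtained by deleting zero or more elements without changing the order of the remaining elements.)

5

Let dp[i] be the longest decreasing subsequence ending at position i. Then dp = [1, 1, 1, 2, 2, 3, 4, 4, 5, 4, 5, 3, 1].
The maximum is 5; one witness is 20, 19, 13, 6, 2 at positions 3,4,6,8,9.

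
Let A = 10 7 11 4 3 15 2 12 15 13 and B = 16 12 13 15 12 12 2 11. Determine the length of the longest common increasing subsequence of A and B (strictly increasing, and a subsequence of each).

2

For each value that appears in both, track the longest common increasing run ending there.
The best achievable length is 2; one witness is 12, 13 (A-positions 8,10, B-positions 2,3).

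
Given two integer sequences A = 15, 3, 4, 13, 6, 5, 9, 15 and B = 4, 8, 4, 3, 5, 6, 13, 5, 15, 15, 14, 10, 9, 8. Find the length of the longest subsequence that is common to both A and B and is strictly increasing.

A longest common strictly increasing subsequence is 4, 5, 15 (length 3); it appears in order in both A and B, and no longer such subsequence exists.

3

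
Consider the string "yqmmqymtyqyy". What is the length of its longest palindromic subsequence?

One longest palindromic subsequence is yqytyqy (positions 1,5,6,8,9,10,12); it reads the same forward and backward, and the interval DP gives dp[1][12] = 7.

7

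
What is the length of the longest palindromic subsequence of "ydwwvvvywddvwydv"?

9

One longest palindromic subsequence is dwwvvvwwd (positions 2,3,4,5,6,7,9,13,15); it reads the same forward and backward, and the interval DP gives dp[1][16] = 9.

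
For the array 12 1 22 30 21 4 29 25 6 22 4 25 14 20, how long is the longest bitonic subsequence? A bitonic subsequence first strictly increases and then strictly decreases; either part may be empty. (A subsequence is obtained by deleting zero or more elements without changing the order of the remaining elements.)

Let inc[i] be the LIS ending at i and dec[i] the longest strictly decreasing subsequence starting at i. inc = [1, 1, 2, 3, 2, 2, 3, 3, 3, 4, 2, 5, 4, 5], dec = [3, 1, 4, 5, 3, 1, 4, 3, 2, 2, 1, 2, 1, 1].
max_i inc[i]+dec[i]−1 = 7, with one witness 12, 22, 30, 29, 25, 22, 20.

7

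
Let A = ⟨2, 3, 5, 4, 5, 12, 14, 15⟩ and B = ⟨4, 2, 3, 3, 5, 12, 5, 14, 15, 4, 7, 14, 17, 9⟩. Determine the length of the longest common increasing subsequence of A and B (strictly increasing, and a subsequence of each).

6

A longest common strictly increasing subsequence is 2, 3, 5, 12, 14, 15 (length 6); it appears in order in both A and B, and no longer such subsequence exists.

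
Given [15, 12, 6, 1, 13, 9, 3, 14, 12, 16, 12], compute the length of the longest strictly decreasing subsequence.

Let dp[i] be the longest decreasing subsequence ending at position i. Then dp = [1, 2, 3, 4, 2, 3, 4, 2, 3, 1, 3].
The maximum is 4; one witness is 15, 12, 6, 1 at positions 1,2,3,4.

4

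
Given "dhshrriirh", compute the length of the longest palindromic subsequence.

6

Using dp[i][j] = 2 + dp[i+1][j−1] if the ends match, else max(dp[i+1][j], dp[i][j−1]):
dp[1][10] = 6. A witness is hriirh at positions 2,5,7,8,9,10.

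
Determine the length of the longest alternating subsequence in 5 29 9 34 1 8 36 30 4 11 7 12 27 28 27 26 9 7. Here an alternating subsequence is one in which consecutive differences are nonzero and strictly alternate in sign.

11

A longest alternating subsequence is 5, 29, 9, 34, 1, 8, 4, 11, 7, 28, 27 (positions 1,2,3,4,5,6,9,10,11,14,15); its 10 consecutive differences strictly alternate in sign, and length 11 is optimal.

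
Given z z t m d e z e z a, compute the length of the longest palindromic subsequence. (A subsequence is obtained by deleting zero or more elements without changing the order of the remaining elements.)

5

One longest palindromic subsequence is zezez (positions 2,6,7,8,9); it reads the same forward and backward, and the interval DP gives dp[1][10] = 5.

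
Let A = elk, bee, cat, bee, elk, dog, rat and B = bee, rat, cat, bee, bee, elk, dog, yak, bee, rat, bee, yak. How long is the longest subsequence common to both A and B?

6

A longest common subsequence is bee, cat, bee, elk, dog, rat (length 6); the LCS DP confirms no longer common subsequence exists.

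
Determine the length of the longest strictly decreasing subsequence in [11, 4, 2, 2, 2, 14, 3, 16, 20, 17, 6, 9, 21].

3

Let dp[i] be the longest decreasing subsequence ending at position i. Then dp = [1, 2, 3, 3, 3, 1, 3, 1, 1, 2, 3, 3, 1].
The maximum is 3; one witness is 11, 4, 2 at positions 1,2,3.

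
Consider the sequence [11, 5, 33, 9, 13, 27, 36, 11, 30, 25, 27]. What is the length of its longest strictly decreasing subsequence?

Let dp[i] be the longest decreasing subsequence ending at position i. Then dp = [1, 2, 1, 2, 2, 2, 1, 3, 2, 3, 3].
The maximum is 3; one witness is 33, 13, 11 at positions 3,5,8.

3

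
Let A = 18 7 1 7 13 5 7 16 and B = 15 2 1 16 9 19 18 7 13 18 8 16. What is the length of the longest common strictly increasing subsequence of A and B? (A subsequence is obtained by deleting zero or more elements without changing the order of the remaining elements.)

4

For each value that appears in both, track the longest common increasing run ending there.
The best achievable length is 4; one witness is 1, 7, 13, 16 (A-positions 3,4,5,8, B-positions 3,8,9,12).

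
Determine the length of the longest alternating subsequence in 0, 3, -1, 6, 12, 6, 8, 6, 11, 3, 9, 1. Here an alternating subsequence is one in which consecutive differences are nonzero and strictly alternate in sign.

A longest alternating subsequence is 0, 3, -1, 12, 6, 8, 6, 11, 3, 9, 1 (positions 1,2,3,5,6,7,8,9,10,11,12); its 10 consecutive differences strictly alternate in sign, and length 11 is optimal.

11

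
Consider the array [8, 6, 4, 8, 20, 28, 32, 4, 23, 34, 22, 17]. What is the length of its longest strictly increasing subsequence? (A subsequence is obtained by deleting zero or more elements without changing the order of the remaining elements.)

Scanning left to right, the best length ending at each element is: 8→1, 6→1, 4→1, 8→2, 20→3, 28→4, 32→5, 4→1, 23→4, 34→6, 22→4, 17→3.
So the longest increasing subsequence has length 6, e.g. 6, 8, 20, 28, 32, 34.

6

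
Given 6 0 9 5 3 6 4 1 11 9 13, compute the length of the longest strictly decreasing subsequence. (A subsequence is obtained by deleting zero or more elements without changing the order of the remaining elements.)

4

Scanning left to right, the best length ending at each element is: 6→1, 0→2, 9→1, 5→2, 3→3, 6→2, 4→3, 1→4, 11→1, 9→2, 13→1.
So the longest decreasing subsequence has length 4, e.g. 6, 5, 3, 1.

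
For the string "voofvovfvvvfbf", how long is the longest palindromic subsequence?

Using dp[i][j] = 2 + dp[i+1][j−1] if the ends match, else max(dp[i+1][j], dp[i][j−1]):
dp[1][14] = 7. A witness is ffvvvff at positions 4,8,9,10,11,12,14.

7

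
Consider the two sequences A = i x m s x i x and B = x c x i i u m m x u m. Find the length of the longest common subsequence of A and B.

4

Backtracking the LCS table gives one alignment: x (A2,B1) → x (A5,B3) → i (A6,B5) → x (A7,B9).
So the longest common subsequence has length 4.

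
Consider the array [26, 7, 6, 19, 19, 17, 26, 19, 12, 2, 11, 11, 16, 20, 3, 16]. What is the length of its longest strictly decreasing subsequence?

Scanning left to right, the best length ending at each element is: 26→1, 7→2, 6→3, 19→2, 19→2, 17→3, 26→1, 19→2, 12→4, 2→5, 11→5, 11→5, 16→4, 20→2, 3→6, 16→4.
So the longest decreasing subsequence has length 6, e.g. 26, 19, 17, 12, 11, 3.

6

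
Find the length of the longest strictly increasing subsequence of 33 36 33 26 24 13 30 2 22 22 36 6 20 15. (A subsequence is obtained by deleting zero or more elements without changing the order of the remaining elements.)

One longest increasing subsequence is 26, 30, 36 (positions 4,7,11), of length 3; no longer one exists.

3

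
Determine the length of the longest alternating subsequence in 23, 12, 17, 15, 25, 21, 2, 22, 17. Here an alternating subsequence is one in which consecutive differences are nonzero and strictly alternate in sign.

Track the best alternating length ending on an up-step vs a down-step at each position: up/down = 1/1, 1/2, 3/2, 3/4, 5/1, 5/6, 1/6, 7/6, 7/8.
The maximum over both is 8; one such subsequence is 23, 12, 17, 15, 25, 21, 22, 17.

8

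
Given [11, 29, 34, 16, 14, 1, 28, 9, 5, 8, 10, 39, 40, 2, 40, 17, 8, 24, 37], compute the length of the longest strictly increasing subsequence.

One longest increasing subsequence is 1, 5, 8, 10, 17, 24, 37 (positions 6,9,10,11,16,18,19), of length 7; no longer one exists.

7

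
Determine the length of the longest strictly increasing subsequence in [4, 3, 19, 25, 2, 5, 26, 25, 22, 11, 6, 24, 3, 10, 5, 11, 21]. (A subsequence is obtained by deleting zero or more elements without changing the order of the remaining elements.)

6

Scanning left to right, the best length ending at each element is: 4→1, 3→1, 19→2, 25→3, 2→1, 5→2, 26→4, 25→3, 22→3, 11→3, 6→3, 24→4, 3→2, 10→4, 5→3, 11→5, 21→6.
So the longest increasing subsequence has length 6, e.g. 4, 5, 6, 10, 11, 21.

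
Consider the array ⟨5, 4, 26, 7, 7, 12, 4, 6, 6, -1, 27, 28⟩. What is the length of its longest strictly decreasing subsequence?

4

Scanning left to right, the best length ending at each element is: 5→1, 4→2, 26→1, 7→2, 7→2, 12→2, 4→3, 6→3, 6→3, -1→4, 27→1, 28→1.
So the longest decreasing subsequence has length 4, e.g. 26, 7, 4, -1.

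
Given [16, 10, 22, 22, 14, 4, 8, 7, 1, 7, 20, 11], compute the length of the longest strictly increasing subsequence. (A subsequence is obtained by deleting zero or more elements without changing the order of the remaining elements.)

One longest increasing subsequence is 10, 14, 20 (positions 2,5,11), of length 3; no longer one exists.

3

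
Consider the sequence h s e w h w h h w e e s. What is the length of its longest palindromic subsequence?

Using dp[i][j] = 2 + dp[i+1][j−1] if the ends match, else max(dp[i+1][j], dp[i][j−1]):
dp[1][12] = 9. A witness is sewhhhwes at positions 2,3,4,5,7,8,9,11,12.

9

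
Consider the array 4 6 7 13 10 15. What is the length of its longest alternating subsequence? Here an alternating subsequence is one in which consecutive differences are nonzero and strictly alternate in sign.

4

Track the best alternating length ending on an up-step vs a down-step at each position: up/down = 1/1, 2/1, 2/1, 2/1, 2/3, 4/1.
The maximum over both is 4; one such subsequence is 4, 13, 10, 15.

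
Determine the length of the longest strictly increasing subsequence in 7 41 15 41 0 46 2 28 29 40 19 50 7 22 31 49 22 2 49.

Scanning left to right, the best length ending at each element is: 7→1, 41→2, 15→2, 41→3, 0→1, 46→4, 2→2, 28→3, 29→4, 40→5, 19→3, 50→6, 7→3, 22→4, 31→5, 49→6, 22→4, 2→2, 49→6.
So the longest increasing subsequence has length 6, e.g. 7, 15, 28, 29, 40, 50.

6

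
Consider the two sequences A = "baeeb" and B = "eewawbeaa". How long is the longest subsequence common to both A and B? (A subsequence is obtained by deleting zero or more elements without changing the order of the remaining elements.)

Backtracking the LCS table gives one alignment: e (A3,B1) → e (A4,B2) → b (A5,B6).
So the longest common subsequence has length 3.

3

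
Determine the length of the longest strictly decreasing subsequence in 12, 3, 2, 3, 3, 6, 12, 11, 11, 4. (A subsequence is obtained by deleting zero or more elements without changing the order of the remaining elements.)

One longest decreasing subsequence is 12, 3, 2 (positions 1,2,3), of length 3; no longer one exists.

3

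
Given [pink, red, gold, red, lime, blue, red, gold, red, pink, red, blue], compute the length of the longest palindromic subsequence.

9

One longest palindromic subsequence is pink red gold red blue red gold red pink (positions 1,2,3,4,6,7,8,9,10); it reads the same forward and backward, and the interval DP gives dp[1][12] = 9.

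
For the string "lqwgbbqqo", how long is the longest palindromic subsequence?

4

Using dp[i][j] = 2 + dp[i+1][j−1] if the ends match, else max(dp[i+1][j], dp[i][j−1]):
dp[1][9] = 4. A witness is qbbq at positions 2,5,6,8.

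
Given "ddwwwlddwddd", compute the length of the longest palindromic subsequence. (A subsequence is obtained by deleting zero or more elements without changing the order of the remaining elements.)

8

Using dp[i][j] = 2 + dp[i+1][j−1] if the ends match, else max(dp[i+1][j], dp[i][j−1]):
dp[1][12] = 8. A witness is ddwddwdd at positions 1,2,5,7,8,9,11,12.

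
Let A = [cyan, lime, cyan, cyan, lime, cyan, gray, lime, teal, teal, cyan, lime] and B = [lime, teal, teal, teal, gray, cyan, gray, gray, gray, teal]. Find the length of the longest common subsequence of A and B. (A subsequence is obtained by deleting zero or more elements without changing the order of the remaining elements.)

4

Backtracking the LCS table gives one alignment: lime (A2,B1) → cyan (A3,B6) → gray (A7,B9) → teal (A10,B10).
So the longest common subsequence has length 4.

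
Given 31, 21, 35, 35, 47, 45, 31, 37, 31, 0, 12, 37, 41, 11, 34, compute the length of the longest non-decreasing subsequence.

Scanning left to right, the best length ending at each element is: 31→1, 21→1, 35→2, 35→3, 47→4, 45→4, 31→2, 37→4, 31→3, 0→1, 12→2, 37→5, 41→6, 11→2, 34→4.
So the longest non-decreasing subsequence has length 6, e.g. 31, 35, 35, 37, 37, 41.

6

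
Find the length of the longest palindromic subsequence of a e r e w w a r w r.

5

Using dp[i][j] = 2 + dp[i+1][j−1] if the ends match, else max(dp[i+1][j], dp[i][j−1]):
dp[1][10] = 5. A witness is rwrwr at positions 3,5,8,9,10.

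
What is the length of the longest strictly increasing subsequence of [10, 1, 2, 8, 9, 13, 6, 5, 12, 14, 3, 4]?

6

Let dp[i] be the longest increasing subsequence ending at position i. Then dp = [1, 1, 2, 3, 4, 5, 3, 3, 5, 6, 3, 4].
The maximum is 6; one witness is 1, 2, 8, 9, 13, 14 at positions 2,3,4,5,6,10.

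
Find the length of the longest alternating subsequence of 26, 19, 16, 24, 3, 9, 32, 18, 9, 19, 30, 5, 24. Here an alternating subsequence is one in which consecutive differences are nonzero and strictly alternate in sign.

A longest alternating subsequence is 26, 19, 24, 3, 32, 18, 19, 5, 24 (positions 1,2,4,5,7,8,10,12,13); its 8 consecutive differences strictly alternate in sign, and length 9 is optimal.

9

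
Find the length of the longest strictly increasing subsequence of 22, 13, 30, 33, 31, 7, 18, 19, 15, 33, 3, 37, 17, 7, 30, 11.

5

Let dp[i] be the longest increasing subsequence ending at position i. Then dp = [1, 1, 2, 3, 3, 1, 2, 3, 2, 4, 1, 5, 3, 2, 4, 3].
The maximum is 5; one witness is 22, 30, 31, 33, 37 at positions 1,3,5,10,12.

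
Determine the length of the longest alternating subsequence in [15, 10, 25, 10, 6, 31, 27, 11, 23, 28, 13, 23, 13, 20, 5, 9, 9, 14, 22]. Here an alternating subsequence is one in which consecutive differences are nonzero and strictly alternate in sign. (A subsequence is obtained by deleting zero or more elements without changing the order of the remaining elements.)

Track the best alternating length ending on an up-step vs a down-step at each position: up/down = 1/1, 1/2, 3/1, 1/4, 1/4, 5/1, 5/6, 5/6, 7/6, 7/6, 7/8, 9/8, 7/10, 11/10, 1/12, 13/12, 13/12, 13/12, 13/10.
The maximum over both is 13; one such subsequence is 15, 10, 25, 10, 31, 11, 23, 13, 23, 13, 20, 5, 9.

13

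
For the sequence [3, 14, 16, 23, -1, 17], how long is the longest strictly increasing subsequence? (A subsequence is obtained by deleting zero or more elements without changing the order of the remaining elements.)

Let dp[i] be the longest increasing subsequence ending at position i. Then dp = [1, 2, 3, 4, 1, 4].
The maximum is 4; one witness is 3, 14, 16, 23 at positions 1,2,3,4.

4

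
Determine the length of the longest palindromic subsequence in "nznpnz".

One longest palindromic subsequence is znpnz (positions 2,3,4,5,6); it reads the same forward and backward, and the interval DP gives dp[1][6] = 5.

5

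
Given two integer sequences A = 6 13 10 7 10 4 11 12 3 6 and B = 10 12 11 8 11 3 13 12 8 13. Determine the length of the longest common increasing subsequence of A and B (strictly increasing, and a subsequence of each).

A longest common strictly increasing subsequence is 10, 11, 12 (length 3); it appears in order in both A and B, and no longer such subsequence exists.

3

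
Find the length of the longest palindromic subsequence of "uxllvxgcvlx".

One longest palindromic subsequence is xlvcvlx (positions 2,3,5,8,9,10,11); it reads the same forward and backward, and the interval DP gives dp[1][11] = 7.

7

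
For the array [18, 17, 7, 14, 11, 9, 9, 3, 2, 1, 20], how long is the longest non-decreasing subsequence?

One longest non-decreasing subsequence is 7, 9, 9, 20 (positions 3,6,7,11), of length 4; no longer one exists.

4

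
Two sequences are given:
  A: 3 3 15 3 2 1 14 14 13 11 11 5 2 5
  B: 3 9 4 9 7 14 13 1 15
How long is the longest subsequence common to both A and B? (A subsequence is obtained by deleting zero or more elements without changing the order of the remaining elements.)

3

A longest common subsequence is 3, 14, 13 (length 3); the LCS DP confirms no longer common subsequence exists.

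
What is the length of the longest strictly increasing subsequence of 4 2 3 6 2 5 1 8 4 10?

One longest increasing subsequence is 2, 3, 6, 8, 10 (positions 2,3,4,8,10), of length 5; no longer one exists.

5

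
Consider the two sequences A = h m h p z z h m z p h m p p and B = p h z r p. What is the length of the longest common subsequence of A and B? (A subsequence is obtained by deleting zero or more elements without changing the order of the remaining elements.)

4

A longest common subsequence is phzp (length 4); the LCS DP confirms no longer common subsequence exists.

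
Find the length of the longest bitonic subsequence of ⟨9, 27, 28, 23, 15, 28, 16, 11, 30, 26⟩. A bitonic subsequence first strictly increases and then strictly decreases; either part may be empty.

One longest bitonic subsequence is 9, 27, 28, 23, 16, 11 (positions 1,2,3,4,7,8): it rises to 28 then falls. Length 6 is optimal.

6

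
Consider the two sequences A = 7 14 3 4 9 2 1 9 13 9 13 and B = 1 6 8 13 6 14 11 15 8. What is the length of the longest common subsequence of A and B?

A longest common subsequence is 1, 13 (length 2); the LCS DP confirms no longer common subsequence exists.

2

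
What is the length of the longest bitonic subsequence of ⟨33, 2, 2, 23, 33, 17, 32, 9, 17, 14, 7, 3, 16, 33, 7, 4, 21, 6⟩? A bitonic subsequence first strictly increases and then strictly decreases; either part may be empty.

8

One longest bitonic subsequence is 2, 23, 33, 32, 17, 16, 7, 6 (positions 2,4,5,7,9,13,15,18): it rises to 33 then falls. Length 8 is optimal.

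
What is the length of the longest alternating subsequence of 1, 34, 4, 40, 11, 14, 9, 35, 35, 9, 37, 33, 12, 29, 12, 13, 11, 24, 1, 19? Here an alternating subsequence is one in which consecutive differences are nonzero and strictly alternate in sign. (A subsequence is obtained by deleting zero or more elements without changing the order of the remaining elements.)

Track the best alternating length ending on an up-step vs a down-step at each position: up/down = 1/1, 2/1, 2/3, 4/1, 4/5, 6/5, 4/7, 8/5, 8/5, 4/9, 10/5, 10/11, 10/11, 12/11, 10/13, 14/13, 10/15, 16/13, 1/17, 18/17.
The maximum over both is 18; one such subsequence is 1, 34, 4, 40, 11, 14, 9, 35, 9, 37, 12, 29, 12, 13, 11, 24, 1, 19.

18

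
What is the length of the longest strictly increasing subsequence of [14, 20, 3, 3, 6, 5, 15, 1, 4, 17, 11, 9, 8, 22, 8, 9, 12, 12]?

5

Let dp[i] be the longest increasing subsequence ending at position i. Then dp = [1, 2, 1, 1, 2, 2, 3, 1, 2, 4, 3, 3, 3, 5, 3, 4, 5, 5].
The maximum is 5; one witness is 3, 6, 15, 17, 22 at positions 3,5,7,10,14.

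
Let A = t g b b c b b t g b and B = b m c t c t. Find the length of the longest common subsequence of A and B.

A longest common subsequence is tct (length 3); the LCS DP confirms no longer common subsequence exists.

3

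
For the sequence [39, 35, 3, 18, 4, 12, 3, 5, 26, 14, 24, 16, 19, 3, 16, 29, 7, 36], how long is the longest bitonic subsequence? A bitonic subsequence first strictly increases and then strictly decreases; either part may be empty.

8

Let inc[i] be the LIS ending at i and dec[i] the longest strictly decreasing subsequence starting at i. inc = [1, 1, 1, 2, 2, 3, 1, 3, 4, 4, 5, 5, 6, 1, 5, 7, 4, 8], dec = [7, 6, 1, 4, 2, 3, 1, 2, 5, 2, 4, 2, 3, 1, 2, 2, 1, 1].
max_i inc[i]+dec[i]−1 = 8, with one witness 3, 4, 12, 26, 24, 19, 16, 7.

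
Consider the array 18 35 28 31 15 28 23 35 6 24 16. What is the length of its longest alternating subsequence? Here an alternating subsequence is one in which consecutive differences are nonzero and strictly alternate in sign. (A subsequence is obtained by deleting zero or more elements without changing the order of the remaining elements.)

Track the best alternating length ending on an up-step vs a down-step at each position: up/down = 1/1, 2/1, 2/3, 4/3, 1/5, 6/5, 6/7, 8/1, 1/9, 10/9, 10/11.
The maximum over both is 11; one such subsequence is 18, 35, 28, 31, 15, 28, 23, 35, 6, 24, 16.

11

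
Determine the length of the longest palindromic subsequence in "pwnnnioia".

Using dp[i][j] = 2 + dp[i+1][j−1] if the ends match, else max(dp[i+1][j], dp[i][j−1]):
dp[1][9] = 3. A witness is ioi at positions 6,7,8.

3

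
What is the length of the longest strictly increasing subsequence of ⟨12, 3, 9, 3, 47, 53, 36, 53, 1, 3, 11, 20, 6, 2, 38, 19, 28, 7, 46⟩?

Let dp[i] be the longest increasing subsequence ending at position i. Then dp = [1, 1, 2, 1, 3, 4, 3, 4, 1, 2, 3, 4, 3, 2, 5, 4, 5, 4, 6].
The maximum is 6; one witness is 3, 9, 11, 20, 38, 46 at positions 2,3,11,12,15,19.

6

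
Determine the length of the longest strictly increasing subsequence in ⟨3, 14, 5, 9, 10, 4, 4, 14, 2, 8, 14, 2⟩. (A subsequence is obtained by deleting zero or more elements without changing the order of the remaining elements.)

5

Scanning left to right, the best length ending at each element is: 3→1, 14→2, 5→2, 9→3, 10→4, 4→2, 4→2, 14→5, 2→1, 8→3, 14→5, 2→1.
So the longest increasing subsequence has length 5, e.g. 3, 5, 9, 10, 14.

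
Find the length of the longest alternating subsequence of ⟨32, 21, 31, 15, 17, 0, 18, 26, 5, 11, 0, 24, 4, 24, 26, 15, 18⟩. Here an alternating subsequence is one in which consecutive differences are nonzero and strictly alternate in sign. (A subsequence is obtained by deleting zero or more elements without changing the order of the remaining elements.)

Track the best alternating length ending on an up-step vs a down-step at each position: up/down = 1/1, 1/2, 3/2, 1/4, 5/4, 1/6, 7/4, 7/4, 7/8, 9/8, 1/10, 11/8, 11/12, 13/8, 13/4, 13/14, 15/14.
The maximum over both is 15; one such subsequence is 32, 21, 31, 15, 17, 0, 18, 5, 11, 0, 24, 4, 24, 15, 18.

15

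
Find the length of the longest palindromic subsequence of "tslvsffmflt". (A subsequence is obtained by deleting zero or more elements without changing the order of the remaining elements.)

Using dp[i][j] = 2 + dp[i+1][j−1] if the ends match, else max(dp[i+1][j], dp[i][j−1]):
dp[1][11] = 7. A witness is tlfmflt at positions 1,3,6,8,9,10,11.

7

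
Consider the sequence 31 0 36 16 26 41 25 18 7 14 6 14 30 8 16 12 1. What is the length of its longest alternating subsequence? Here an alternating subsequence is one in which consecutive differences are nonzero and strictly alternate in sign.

12

Track the best alternating length ending on an up-step vs a down-step at each position: up/down = 1/1, 1/2, 3/1, 3/4, 5/4, 5/1, 5/6, 5/6, 3/6, 7/6, 3/8, 9/6, 9/6, 9/10, 11/10, 11/12, 3/12.
The maximum over both is 12; one such subsequence is 31, 0, 36, 16, 26, 7, 14, 6, 14, 8, 16, 12.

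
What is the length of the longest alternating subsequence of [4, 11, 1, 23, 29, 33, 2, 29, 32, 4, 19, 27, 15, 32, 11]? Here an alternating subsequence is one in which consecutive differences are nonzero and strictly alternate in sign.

11

A longest alternating subsequence is 4, 11, 1, 23, 2, 29, 4, 19, 15, 32, 11 (positions 1,2,3,4,7,8,10,11,13,14,15); its 10 consecutive differences strictly alternate in sign, and length 11 is optimal.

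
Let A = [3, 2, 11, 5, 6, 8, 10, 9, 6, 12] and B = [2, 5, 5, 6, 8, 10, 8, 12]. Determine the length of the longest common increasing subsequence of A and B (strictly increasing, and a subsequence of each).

A longest common strictly increasing subsequence is 2, 5, 6, 8, 10, 12 (length 6); it appears in order in both A and B, and no longer such subsequence exists.

6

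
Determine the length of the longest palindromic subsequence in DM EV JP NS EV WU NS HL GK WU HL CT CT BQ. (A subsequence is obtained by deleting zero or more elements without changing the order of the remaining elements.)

3

One longest palindromic subsequence is HL WU HL (positions 8,10,11); it reads the same forward and backward, and the interval DP gives dp[1][14] = 3.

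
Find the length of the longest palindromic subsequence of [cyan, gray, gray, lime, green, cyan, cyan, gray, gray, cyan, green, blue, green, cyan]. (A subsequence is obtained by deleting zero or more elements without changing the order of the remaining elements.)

Using dp[i][j] = 2 + dp[i+1][j−1] if the ends match, else max(dp[i+1][j], dp[i][j−1]):
dp[1][14] = 8. A witness is cyan green cyan gray gray cyan green cyan at positions 1,5,7,8,9,10,13,14.

8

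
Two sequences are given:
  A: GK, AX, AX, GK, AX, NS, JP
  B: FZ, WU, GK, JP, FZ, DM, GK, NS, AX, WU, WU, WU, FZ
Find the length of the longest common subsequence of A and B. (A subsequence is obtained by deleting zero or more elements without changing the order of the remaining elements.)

3

Backtracking the LCS table gives one alignment: GK (A1,B3) → GK (A4,B7) → AX (A5,B9).
So the longest common subsequence has length 3.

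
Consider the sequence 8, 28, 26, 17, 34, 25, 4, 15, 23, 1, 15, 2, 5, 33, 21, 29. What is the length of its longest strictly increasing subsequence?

5

Scanning left to right, the best length ending at each element is: 8→1, 28→2, 26→2, 17→2, 34→3, 25→3, 4→1, 15→2, 23→3, 1→1, 15→2, 2→2, 5→3, 33→4, 21→4, 29→5.
So the longest increasing subsequence has length 5, e.g. 1, 2, 5, 21, 29.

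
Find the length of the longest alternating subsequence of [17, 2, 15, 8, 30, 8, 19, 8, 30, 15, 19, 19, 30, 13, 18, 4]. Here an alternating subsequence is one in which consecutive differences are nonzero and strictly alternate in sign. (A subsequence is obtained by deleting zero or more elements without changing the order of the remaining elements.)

14

A longest alternating subsequence is 17, 2, 15, 8, 30, 8, 19, 8, 30, 15, 19, 13, 18, 4 (positions 1,2,3,4,5,6,7,8,9,10,11,14,15,16); its 13 consecutive differences strictly alternate in sign, and length 14 is optimal.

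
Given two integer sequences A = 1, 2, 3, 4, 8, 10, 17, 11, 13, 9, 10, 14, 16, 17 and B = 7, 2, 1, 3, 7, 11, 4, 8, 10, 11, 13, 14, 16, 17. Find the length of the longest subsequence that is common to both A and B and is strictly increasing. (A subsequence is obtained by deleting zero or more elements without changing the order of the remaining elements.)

10

For each value that appears in both, track the longest common increasing run ending there.
The best achievable length is 10; one witness is 2, 3, 4, 8, 10, 11, 13, 14, 16, 17 (A-positions 2,3,4,5,6,8,9,12,13,14, B-positions 2,4,7,8,9,10,11,12,13,14).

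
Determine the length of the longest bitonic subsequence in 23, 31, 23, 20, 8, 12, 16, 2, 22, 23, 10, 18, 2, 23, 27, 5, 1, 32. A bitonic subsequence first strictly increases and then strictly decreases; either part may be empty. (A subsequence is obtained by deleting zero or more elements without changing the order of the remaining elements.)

Let inc[i] be the LIS ending at i and dec[i] the longest strictly decreasing subsequence starting at i. inc = [1, 2, 1, 1, 1, 2, 3, 1, 4, 5, 2, 4, 1, 5, 6, 2, 1, 7], dec = [6, 7, 6, 5, 3, 4, 4, 2, 4, 4, 3, 3, 2, 3, 3, 2, 1, 1].
max_i inc[i]+dec[i]−1 = 8, with one witness 23, 31, 23, 20, 16, 10, 5, 1.

8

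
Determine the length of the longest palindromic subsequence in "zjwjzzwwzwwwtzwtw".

9

One longest palindromic subsequence is wwzwwwzww (positions 3,8,9,10,11,12,14,15,17); it reads the same forward and backward, and the interval DP gives dp[1][17] = 9.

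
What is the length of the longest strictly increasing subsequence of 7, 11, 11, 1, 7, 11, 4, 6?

3

One longest increasing subsequence is 1, 7, 11 (positions 4,5,6), of length 3; no longer one exists.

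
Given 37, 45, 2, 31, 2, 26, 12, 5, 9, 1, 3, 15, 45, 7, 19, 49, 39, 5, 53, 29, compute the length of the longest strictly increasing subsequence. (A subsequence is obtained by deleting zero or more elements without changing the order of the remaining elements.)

7

One longest increasing subsequence is 2, 5, 9, 15, 45, 49, 53 (positions 3,8,9,12,13,16,19), of length 7; no longer one exists.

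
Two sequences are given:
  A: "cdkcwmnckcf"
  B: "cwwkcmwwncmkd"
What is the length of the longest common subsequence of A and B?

A longest common subsequence is ckcwnck (length 7); the LCS DP confirms no longer common subsequence exists.

7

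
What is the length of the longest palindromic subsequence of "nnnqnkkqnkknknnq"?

11

One longest palindromic subsequence is nnnkknkknnn (positions 2,3,5,6,7,9,10,11,12,14,15); it reads the same forward and backward, and the interval DP gives dp[1][16] = 11.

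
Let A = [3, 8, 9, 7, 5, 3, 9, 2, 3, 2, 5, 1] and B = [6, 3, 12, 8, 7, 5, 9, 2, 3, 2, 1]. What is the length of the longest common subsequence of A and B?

9

Backtracking the LCS table gives one alignment: 3 (A1,B2) → 8 (A2,B4) → 7 (A4,B5) → 5 (A5,B6) → 9 (A7,B7) → 2 (A8,B8) → 3 (A9,B9) → 2 (A10,B10) → 1 (A12,B11).
So the longest common subsequence has length 9.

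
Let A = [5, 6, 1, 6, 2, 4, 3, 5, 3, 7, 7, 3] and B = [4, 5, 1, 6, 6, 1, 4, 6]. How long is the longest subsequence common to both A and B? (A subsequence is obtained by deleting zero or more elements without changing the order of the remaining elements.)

A longest common subsequence is 5, 6, 1, 6 (length 4); the LCS DP confirms no longer common subsequence exists.

4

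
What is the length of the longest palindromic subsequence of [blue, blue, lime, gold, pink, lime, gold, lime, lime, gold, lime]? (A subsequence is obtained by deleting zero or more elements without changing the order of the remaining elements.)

7

One longest palindromic subsequence is lime gold lime lime lime gold lime (positions 3,4,6,8,9,10,11); it reads the same forward and backward, and the interval DP gives dp[1][11] = 7.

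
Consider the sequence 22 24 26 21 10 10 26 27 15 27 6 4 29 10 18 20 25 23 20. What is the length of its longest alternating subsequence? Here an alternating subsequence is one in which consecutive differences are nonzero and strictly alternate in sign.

11

Track the best alternating length ending on an up-step vs a down-step at each position: up/down = 1/1, 2/1, 2/1, 1/3, 1/3, 1/3, 4/1, 4/1, 4/5, 6/1, 1/7, 1/7, 8/1, 8/9, 10/9, 10/9, 10/9, 10/11, 10/11.
The maximum over both is 11; one such subsequence is 22, 24, 21, 26, 15, 27, 6, 29, 10, 25, 23.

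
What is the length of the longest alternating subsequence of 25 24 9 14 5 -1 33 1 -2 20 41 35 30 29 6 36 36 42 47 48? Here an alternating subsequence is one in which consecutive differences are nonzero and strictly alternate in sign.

9

Track the best alternating length ending on an up-step vs a down-step at each position: up/down = 1/1, 1/2, 1/2, 3/2, 1/4, 1/4, 5/1, 5/6, 1/6, 7/6, 7/1, 7/8, 7/8, 7/8, 7/8, 9/8, 9/8, 9/1, 9/1, 9/1.
The maximum over both is 9; one such subsequence is 25, 9, 14, 5, 33, 1, 41, 35, 36.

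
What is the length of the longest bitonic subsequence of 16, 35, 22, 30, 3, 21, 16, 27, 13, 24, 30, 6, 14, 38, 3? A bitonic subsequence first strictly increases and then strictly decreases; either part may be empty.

One longest bitonic subsequence is 16, 35, 30, 21, 16, 13, 6, 3 (positions 1,2,4,6,7,9,12,15): it rises to 35 then falls. Length 8 is optimal.

8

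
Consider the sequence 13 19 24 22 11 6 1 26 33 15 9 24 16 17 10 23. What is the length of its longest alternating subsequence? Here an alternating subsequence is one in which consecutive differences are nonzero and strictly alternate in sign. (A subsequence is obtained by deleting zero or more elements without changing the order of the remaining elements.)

A longest alternating subsequence is 13, 24, 22, 26, 15, 24, 16, 17, 10, 23 (positions 1,3,4,8,10,12,13,14,15,16); its 9 consecutive differences strictly alternate in sign, and length 10 is optimal.

10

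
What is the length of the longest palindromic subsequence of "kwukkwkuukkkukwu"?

Using dp[i][j] = 2 + dp[i+1][j−1] if the ends match, else max(dp[i+1][j], dp[i][j−1]):
dp[1][16] = 12. A witness is wukkkuukkkuw at positions 2,3,4,5,7,8,9,10,11,12,13,15.

12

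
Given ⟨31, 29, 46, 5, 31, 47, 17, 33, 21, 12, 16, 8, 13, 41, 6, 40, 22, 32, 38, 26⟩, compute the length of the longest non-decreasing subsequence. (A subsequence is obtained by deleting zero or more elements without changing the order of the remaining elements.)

Let dp[i] be the longest non-decreasing subsequence ending at position i. Then dp = [1, 1, 2, 1, 2, 3, 2, 3, 3, 2, 3, 2, 3, 4, 2, 4, 4, 5, 6, 5].
The maximum is 6; one witness is 5, 17, 21, 22, 32, 38 at positions 4,7,9,17,18,19.

6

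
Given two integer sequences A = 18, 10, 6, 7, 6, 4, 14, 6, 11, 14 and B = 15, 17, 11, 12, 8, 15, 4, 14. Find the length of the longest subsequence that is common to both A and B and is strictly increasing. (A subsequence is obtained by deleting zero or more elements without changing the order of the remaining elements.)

2

A longest common strictly increasing subsequence is 4, 14 (length 2); it appears in order in both A and B, and no longer such subsequence exists.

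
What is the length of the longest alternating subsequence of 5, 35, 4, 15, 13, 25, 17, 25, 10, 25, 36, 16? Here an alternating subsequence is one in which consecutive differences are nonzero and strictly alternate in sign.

A longest alternating subsequence is 5, 35, 4, 15, 13, 25, 17, 25, 10, 25, 16 (positions 1,2,3,4,5,6,7,8,9,10,12); its 10 consecutive differences strictly alternate in sign, and length 11 is optimal.

11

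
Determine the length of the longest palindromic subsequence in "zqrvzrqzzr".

Using dp[i][j] = 2 + dp[i+1][j−1] if the ends match, else max(dp[i+1][j], dp[i][j−1]):
dp[1][10] = 7. A witness is zqrzrqz at positions 1,2,3,5,6,7,9.

7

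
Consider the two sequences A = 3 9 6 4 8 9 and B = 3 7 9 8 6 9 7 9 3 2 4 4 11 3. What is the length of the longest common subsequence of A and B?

4

Backtracking the LCS table gives one alignment: 3 (A1,B1) → 9 (A2,B3) → 6 (A3,B5) → 4 (A4,B12).
So the longest common subsequence has length 4.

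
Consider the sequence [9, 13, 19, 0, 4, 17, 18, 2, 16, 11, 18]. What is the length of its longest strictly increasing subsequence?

Scanning left to right, the best length ending at each element is: 9→1, 13→2, 19→3, 0→1, 4→2, 17→3, 18→4, 2→2, 16→3, 11→3, 18→4.
So the longest increasing subsequence has length 4, e.g. 9, 13, 17, 18.

4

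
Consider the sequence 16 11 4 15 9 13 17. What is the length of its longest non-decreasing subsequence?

4

Let dp[i] be the longest non-decreasing subsequence ending at position i. Then dp = [1, 1, 1, 2, 2, 3, 4].
The maximum is 4; one witness is 4, 9, 13, 17 at positions 3,5,6,7.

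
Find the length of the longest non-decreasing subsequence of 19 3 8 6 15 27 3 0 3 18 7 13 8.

One longest non-decreasing subsequence is 3, 3, 3, 7, 13 (positions 2,7,9,11,12), of length 5; no longer one exists.

5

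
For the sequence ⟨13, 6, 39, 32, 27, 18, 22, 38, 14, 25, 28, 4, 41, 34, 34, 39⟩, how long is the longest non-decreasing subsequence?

One longest non-decreasing subsequence is 13, 18, 22, 25, 28, 34, 34, 39 (positions 1,6,7,10,11,14,15,16), of length 8; no longer one exists.

8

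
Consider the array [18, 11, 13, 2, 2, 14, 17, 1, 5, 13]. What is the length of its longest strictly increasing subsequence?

One longest increasing subsequence is 11, 13, 14, 17 (positions 2,3,6,7), of length 4; no longer one exists.

4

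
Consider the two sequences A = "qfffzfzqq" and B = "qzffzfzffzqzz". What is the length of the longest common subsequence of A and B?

8

Backtracking the LCS table gives one alignment: q (A1,B1) → f (A2,B3) → f (A3,B4) → f (A4,B6) → z (A5,B7) → f (A6,B9) → z (A7,B10) → q (A8,B11).
So the longest common subsequence has length 8.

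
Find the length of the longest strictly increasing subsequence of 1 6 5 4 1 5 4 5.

3

Let dp[i] be the longest increasing subsequence ending at position i. Then dp = [1, 2, 2, 2, 1, 3, 2, 3].
The maximum is 3; one witness is 1, 4, 5 at positions 1,4,6.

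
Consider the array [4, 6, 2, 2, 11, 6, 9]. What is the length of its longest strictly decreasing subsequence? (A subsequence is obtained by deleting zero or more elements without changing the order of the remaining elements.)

2

One longest decreasing subsequence is 4, 2 (positions 1,3), of length 2; no longer one exists.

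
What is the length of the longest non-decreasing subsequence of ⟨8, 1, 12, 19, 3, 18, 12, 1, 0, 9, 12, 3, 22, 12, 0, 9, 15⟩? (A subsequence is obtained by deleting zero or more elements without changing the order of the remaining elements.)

Scanning left to right, the best length ending at each element is: 8→1, 1→1, 12→2, 19→3, 3→2, 18→3, 12→3, 1→2, 0→1, 9→3, 12→4, 3→3, 22→5, 12→5, 0→2, 9→4, 15→6.
So the longest non-decreasing subsequence has length 6, e.g. 8, 12, 12, 12, 12, 15.

6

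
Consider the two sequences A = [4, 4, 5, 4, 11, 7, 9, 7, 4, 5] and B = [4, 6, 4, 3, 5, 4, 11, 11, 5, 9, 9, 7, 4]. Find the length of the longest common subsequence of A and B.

Backtracking the LCS table gives one alignment: 4 (A1,B1) → 4 (A2,B3) → 5 (A3,B5) → 4 (A4,B6) → 11 (A5,B8) → 9 (A7,B11) → 7 (A8,B12) → 4 (A9,B13).
So the longest common subsequence has length 8.

8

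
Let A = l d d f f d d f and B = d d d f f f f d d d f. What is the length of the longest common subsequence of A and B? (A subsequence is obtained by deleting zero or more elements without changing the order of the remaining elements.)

A longest common subsequence is ddffddf (length 7); the LCS DP confirms no longer common subsequence exists.

7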